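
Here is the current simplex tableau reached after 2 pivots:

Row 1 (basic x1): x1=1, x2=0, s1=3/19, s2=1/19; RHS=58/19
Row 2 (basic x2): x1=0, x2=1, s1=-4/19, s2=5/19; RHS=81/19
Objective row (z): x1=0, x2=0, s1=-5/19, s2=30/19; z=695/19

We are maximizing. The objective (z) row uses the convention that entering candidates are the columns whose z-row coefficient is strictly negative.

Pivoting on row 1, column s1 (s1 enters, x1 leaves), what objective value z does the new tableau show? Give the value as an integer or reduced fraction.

125/3

Minimum ratio for s1: (58/19)/(3/19) = 58/3.
z changes by −(z-row coeff of s1)·ratio = −(-5/19)·(58/3) = 290/57.
New z = 695/19 + (290/57) = 125/3.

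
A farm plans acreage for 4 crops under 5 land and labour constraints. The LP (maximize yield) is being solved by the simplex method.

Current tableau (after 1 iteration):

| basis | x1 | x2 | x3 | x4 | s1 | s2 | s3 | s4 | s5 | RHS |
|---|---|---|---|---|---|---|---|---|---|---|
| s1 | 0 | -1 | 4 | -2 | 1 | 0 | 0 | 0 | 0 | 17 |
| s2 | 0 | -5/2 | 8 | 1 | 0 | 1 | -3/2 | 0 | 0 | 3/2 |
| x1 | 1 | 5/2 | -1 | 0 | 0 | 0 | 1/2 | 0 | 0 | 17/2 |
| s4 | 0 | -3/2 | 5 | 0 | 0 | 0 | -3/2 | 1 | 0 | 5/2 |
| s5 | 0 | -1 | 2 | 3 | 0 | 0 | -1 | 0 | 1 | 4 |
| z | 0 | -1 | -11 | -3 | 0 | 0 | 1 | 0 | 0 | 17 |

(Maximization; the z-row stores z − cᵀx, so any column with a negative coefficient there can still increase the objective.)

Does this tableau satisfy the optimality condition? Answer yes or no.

Column x2 has objective-row coefficient -1, which is negative; an improving pivot exists, so not yet optimal.

no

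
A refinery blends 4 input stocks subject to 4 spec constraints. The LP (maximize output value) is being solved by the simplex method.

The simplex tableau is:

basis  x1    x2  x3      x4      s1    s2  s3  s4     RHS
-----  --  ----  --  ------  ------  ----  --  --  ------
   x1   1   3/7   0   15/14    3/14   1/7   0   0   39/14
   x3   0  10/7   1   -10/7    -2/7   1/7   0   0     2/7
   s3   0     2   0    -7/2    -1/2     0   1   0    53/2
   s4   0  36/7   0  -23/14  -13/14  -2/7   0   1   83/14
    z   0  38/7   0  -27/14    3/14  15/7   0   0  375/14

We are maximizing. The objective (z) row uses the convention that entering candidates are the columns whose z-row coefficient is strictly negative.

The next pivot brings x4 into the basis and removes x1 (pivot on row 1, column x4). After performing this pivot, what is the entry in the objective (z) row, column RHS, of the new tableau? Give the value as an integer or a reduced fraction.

Pivot element is row 1, column x4: 15/14.
Normalize row 1: new (row 1, RHS) = (39/14)/(15/14) = 13/5.
z-row ← z-row − (-27/14)·(new row 1): 375/14 − (-27/14)·(13/5) = 159/5.

159/5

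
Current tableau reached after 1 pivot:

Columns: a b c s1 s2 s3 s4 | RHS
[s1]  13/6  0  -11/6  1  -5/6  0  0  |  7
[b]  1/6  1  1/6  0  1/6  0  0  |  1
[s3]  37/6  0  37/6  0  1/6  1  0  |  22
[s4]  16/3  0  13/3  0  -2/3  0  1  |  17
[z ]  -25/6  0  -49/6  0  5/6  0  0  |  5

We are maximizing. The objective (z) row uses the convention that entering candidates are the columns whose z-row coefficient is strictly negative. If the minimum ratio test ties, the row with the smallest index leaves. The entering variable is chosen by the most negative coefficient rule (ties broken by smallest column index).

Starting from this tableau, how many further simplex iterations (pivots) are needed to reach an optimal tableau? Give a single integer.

1

pivot: c in, s3 out → z = 1263/37
No improving column remains; optimal.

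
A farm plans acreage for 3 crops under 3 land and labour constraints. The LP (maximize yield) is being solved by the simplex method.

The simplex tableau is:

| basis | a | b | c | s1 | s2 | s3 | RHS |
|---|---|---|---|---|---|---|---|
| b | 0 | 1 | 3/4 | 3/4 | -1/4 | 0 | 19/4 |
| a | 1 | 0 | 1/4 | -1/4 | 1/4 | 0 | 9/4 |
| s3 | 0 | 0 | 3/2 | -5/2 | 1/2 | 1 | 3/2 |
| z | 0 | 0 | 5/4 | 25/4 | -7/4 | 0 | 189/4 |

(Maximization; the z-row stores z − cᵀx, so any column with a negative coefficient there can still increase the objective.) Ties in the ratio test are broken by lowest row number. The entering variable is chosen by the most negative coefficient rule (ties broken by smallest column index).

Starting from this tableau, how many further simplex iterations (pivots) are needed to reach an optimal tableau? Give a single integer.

pivot: s2 in, s3 out → z = 105/2
pivot: s1 in, a out → z = 225/4
No improving column remains; optimal.

2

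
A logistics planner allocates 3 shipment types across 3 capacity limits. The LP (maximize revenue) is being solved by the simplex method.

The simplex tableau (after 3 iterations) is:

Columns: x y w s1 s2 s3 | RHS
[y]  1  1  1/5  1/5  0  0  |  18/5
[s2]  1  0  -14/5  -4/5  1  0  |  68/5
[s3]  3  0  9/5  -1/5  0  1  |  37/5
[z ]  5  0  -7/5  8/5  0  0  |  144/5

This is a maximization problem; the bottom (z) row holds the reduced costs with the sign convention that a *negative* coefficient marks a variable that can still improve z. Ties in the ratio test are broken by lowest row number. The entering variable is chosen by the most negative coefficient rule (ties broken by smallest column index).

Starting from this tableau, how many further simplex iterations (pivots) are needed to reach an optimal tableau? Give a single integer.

pivot: w in, s3 out → z = 311/9
No improving column remains; optimal.

1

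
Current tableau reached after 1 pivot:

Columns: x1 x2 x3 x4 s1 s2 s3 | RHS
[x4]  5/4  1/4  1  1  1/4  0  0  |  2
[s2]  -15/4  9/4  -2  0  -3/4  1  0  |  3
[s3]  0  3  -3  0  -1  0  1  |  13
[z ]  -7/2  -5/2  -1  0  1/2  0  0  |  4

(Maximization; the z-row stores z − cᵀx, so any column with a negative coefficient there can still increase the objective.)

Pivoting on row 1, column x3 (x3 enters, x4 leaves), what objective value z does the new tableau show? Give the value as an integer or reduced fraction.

6

Minimum ratio for x3: 2/1 = 2.
z changes by −(z-row coeff of x3)·ratio = −(-1)·2 = 2.
New z = 4 + 2 = 6.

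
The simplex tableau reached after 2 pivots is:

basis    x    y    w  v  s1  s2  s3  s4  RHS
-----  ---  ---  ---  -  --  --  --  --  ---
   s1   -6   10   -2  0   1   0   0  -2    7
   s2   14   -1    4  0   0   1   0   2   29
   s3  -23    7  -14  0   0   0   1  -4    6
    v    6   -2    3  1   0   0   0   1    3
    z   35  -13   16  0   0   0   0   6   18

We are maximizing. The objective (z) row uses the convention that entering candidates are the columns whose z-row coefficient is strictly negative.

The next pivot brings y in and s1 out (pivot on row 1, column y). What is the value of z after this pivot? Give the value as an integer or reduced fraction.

271/10

Minimum ratio for y: 7/10 = 7/10.
z changes by −(z-row coeff of y)·ratio = −(-13)·(7/10) = 91/10.
New z = 18 + (91/10) = 271/10.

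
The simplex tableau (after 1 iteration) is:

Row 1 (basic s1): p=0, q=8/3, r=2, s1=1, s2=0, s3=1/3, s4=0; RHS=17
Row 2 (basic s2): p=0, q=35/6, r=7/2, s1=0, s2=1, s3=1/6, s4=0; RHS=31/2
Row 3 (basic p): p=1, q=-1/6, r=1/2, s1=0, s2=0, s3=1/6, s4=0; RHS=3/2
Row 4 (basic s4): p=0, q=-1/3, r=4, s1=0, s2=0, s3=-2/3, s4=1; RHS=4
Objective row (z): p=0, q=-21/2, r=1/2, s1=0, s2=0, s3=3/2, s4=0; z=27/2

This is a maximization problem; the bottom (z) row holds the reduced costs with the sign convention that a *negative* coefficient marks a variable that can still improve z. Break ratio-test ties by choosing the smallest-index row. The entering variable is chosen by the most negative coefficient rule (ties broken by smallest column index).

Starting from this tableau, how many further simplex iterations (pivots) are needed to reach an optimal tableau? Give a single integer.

pivot: q in, s2 out → z = 207/5
No improving column remains; optimal.

1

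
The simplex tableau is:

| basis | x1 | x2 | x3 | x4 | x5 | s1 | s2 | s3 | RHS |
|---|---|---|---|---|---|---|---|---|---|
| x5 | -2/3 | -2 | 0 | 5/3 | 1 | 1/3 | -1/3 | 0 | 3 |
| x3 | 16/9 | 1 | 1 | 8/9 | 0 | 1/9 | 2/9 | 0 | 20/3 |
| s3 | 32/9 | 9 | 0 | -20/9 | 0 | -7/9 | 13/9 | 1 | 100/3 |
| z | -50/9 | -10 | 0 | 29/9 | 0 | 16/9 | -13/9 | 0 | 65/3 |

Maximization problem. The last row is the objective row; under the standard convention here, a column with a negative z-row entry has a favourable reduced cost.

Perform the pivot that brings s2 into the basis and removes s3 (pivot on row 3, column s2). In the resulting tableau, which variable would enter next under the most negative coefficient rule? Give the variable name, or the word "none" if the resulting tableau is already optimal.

Pivot element 13/9. New z-row = old z-row − (-13/9)·(row 3/(13/9)).
Updated z-row coefficients: x1: -2, x2: -1, x3: 0, x4: 1, x5: 0, s1: 1, s2: 0, s3: 1.
The most negative is -2 in column x1, so x1 would enter next.

x1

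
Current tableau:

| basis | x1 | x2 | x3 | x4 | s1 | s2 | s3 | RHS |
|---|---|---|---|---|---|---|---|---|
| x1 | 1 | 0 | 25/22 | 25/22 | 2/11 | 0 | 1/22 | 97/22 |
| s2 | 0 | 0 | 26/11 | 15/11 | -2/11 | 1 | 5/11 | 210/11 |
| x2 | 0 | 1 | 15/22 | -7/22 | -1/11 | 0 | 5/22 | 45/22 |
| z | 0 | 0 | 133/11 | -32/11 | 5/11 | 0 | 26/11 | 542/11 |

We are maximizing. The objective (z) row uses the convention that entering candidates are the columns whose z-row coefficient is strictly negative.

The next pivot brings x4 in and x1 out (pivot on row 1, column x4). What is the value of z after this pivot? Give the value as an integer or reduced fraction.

Minimum ratio for x4: (97/22)/(25/22) = 97/25.
z changes by −(z-row coeff of x4)·ratio = −(-32/11)·(97/25) = 3104/275.
New z = 542/11 + (3104/275) = 1514/25.

1514/25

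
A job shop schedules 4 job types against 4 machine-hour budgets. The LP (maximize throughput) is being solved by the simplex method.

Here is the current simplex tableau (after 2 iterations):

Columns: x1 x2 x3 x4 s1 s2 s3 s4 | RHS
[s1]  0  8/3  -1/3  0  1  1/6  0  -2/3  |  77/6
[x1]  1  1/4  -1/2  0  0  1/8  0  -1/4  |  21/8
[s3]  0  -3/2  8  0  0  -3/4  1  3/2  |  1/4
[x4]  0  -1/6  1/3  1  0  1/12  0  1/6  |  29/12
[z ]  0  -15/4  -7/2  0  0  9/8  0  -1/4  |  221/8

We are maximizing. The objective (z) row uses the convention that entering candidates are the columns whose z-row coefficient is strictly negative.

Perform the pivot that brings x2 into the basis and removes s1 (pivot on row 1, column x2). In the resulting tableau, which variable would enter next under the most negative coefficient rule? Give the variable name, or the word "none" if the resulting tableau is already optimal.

x3

Pivot element 8/3. New z-row = old z-row − (-15/4)·(row 1/(8/3)).
Updated z-row coefficients: x1: 0, x2: 0, x3: -127/32, x4: 0, s1: 45/32, s2: 87/64, s3: 0, s4: -19/16.
The most negative is -127/32 in column x3, so x3 would enter next.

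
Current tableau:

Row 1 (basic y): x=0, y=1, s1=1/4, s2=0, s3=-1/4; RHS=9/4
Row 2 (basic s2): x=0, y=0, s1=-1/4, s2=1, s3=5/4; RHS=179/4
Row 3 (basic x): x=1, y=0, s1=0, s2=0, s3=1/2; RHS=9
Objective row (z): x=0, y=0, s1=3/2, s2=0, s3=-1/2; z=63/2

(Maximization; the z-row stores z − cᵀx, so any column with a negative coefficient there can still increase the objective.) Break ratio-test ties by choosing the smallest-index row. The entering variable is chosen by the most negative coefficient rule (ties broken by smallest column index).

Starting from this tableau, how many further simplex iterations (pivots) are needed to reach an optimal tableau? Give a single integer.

1

pivot: s3 in, x out → z = 81/2
No improving column remains; optimal.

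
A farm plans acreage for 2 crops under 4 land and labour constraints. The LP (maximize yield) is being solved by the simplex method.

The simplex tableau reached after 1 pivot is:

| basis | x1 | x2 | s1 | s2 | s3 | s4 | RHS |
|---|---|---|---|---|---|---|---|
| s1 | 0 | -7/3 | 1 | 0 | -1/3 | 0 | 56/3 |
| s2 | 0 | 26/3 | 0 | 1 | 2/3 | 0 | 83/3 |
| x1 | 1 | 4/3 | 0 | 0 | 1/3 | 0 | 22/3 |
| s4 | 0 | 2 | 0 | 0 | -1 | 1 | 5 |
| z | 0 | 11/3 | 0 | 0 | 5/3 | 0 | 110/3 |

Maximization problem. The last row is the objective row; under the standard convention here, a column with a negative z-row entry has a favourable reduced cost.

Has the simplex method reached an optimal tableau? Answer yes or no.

yes

No objective-row coefficient is strictly negative, so no entering variable exists; the tableau is optimal.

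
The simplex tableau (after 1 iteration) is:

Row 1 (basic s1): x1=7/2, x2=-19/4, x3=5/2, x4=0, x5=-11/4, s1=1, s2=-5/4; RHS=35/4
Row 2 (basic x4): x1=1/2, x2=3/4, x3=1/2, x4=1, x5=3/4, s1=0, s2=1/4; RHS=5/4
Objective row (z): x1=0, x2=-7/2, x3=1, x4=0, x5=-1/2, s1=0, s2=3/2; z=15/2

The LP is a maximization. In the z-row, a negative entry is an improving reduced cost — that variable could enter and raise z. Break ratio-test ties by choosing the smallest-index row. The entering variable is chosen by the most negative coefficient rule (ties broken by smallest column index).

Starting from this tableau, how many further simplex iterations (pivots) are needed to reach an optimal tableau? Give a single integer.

pivot: x2 in, x4 out → z = 40/3
No improving column remains; optimal.

1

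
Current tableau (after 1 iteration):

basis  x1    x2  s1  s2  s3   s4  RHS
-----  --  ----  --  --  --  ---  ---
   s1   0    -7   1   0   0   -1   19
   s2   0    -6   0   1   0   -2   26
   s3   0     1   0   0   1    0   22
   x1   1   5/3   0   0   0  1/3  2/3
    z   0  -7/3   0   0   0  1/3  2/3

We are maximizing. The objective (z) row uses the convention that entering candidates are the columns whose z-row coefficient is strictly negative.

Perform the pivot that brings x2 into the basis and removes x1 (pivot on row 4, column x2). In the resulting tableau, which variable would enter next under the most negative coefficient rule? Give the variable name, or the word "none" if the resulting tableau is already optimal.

none

Pivot element 5/3. New z-row = old z-row − (-7/3)·(row 4/(5/3)).
Updated z-row coefficients: x1: 7/5, x2: 0, s1: 0, s2: 0, s3: 0, s4: 4/5.
No coefficient is strictly negative; the tableau after this pivot is optimal.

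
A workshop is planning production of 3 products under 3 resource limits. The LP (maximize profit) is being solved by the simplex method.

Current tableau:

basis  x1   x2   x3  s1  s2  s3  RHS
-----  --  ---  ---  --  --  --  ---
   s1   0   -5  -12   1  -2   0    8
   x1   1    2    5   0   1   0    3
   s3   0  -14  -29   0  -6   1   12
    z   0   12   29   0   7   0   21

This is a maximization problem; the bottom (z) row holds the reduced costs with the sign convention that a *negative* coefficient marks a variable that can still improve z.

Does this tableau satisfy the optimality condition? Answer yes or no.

yes

No objective-row coefficient is strictly negative, so no entering variable exists; the tableau is optimal.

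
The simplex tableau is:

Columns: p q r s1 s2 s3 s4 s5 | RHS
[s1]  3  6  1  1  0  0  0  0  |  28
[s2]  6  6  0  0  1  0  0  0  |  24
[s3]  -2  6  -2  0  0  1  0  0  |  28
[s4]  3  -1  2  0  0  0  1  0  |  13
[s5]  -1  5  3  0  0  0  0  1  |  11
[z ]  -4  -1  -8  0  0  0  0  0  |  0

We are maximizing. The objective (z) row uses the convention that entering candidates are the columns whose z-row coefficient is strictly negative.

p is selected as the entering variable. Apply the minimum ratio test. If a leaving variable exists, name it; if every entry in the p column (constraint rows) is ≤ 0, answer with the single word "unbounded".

Ratios: row 1 (s1): 28/3 = 28/3; row 2 (s2): 24/6 = 4; row 3 (s3): entry -2 ≤ 0, skip; row 4 (s4): 13/3 = 13/3; row 5 (s5): entry -1 ≤ 0, skip.
Minimum ratio is in the s2 row, so s2 leaves.

s2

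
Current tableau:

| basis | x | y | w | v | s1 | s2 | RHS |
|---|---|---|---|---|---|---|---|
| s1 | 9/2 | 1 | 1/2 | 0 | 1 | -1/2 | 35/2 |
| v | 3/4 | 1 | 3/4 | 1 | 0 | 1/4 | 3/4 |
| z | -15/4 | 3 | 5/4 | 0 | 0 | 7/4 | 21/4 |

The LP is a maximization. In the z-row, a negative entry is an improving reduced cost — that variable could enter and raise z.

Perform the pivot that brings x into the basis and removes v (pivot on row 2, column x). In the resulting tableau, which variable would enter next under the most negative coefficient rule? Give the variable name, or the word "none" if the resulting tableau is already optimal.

Pivot element 3/4. New z-row = old z-row − (-15/4)·(row 2/(3/4)).
Updated z-row coefficients: x: 0, y: 8, w: 5, v: 5, s1: 0, s2: 3.
No coefficient is strictly negative; the tableau after this pivot is optimal.

none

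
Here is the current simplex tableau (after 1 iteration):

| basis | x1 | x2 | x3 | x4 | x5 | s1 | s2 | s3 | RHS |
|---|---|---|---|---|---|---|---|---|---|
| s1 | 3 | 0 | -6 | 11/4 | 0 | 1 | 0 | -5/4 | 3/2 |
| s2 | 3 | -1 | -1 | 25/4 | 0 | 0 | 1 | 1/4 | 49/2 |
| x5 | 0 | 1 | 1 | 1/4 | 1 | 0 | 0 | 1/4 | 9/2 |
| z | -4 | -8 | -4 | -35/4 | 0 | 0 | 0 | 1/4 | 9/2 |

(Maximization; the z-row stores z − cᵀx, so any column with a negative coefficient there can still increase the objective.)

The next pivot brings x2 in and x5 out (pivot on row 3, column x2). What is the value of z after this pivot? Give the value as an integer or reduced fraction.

Minimum ratio for x2: (9/2)/1 = 9/2.
z changes by −(z-row coeff of x2)·ratio = −(-8)·(9/2) = 36.
New z = 9/2 + 36 = 81/2.

81/2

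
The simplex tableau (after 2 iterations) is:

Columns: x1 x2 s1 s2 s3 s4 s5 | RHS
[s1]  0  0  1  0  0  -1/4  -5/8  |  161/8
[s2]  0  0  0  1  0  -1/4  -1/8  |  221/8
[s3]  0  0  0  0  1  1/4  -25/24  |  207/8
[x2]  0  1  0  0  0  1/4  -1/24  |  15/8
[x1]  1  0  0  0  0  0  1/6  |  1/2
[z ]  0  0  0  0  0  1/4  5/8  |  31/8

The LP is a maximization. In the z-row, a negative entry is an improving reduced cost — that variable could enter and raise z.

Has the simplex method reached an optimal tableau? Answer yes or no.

No objective-row coefficient is strictly negative, so no entering variable exists; the tableau is optimal.

yes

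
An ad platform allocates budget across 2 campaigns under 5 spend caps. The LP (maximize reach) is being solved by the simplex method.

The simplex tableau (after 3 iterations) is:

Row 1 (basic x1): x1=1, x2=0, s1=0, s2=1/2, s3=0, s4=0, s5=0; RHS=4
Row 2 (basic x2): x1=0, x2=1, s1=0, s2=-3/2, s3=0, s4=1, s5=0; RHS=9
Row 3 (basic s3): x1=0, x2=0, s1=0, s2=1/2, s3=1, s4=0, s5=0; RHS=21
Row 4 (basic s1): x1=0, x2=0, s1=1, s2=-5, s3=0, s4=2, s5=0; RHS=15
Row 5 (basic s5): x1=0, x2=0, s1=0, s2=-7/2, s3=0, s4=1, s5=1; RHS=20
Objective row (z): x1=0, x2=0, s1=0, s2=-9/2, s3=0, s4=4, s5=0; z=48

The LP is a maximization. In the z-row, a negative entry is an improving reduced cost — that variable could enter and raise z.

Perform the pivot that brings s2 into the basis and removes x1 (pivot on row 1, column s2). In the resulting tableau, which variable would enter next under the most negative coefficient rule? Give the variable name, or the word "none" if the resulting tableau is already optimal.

none

Pivot element 1/2. New z-row = old z-row − (-9/2)·(row 1/(1/2)).
Updated z-row coefficients: x1: 9, x2: 0, s1: 0, s2: 0, s3: 0, s4: 4, s5: 0.
No coefficient is strictly negative; the tableau after this pivot is optimal.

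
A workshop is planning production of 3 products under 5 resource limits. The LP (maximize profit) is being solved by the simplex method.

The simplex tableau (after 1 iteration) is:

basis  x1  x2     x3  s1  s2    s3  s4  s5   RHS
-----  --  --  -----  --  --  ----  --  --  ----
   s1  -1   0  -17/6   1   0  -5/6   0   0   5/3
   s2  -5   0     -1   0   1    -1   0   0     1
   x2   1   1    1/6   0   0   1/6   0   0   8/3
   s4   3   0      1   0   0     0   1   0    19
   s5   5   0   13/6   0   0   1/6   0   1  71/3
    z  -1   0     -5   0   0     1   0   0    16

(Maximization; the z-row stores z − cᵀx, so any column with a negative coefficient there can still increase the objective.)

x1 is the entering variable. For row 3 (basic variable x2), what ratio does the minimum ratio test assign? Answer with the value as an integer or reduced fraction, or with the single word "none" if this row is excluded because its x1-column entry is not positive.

Ratio = RHS / (x1 entry) = (8/3) / 1 = 8/3.

8/3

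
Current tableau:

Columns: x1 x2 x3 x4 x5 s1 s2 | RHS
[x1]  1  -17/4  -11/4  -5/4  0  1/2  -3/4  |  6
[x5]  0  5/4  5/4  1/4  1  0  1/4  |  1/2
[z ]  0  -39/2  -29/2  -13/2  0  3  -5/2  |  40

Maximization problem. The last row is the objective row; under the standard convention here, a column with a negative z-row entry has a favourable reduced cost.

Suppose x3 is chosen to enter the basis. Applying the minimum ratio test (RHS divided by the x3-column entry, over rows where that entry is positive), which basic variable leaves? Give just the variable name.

Ratios: row 1 (x1): entry -11/4 ≤ 0, skip; row 2 (x5): (1/2)/(5/4) = 2/5.
Minimum ratio 2/5 is in the x5 row, so x5 leaves.

x5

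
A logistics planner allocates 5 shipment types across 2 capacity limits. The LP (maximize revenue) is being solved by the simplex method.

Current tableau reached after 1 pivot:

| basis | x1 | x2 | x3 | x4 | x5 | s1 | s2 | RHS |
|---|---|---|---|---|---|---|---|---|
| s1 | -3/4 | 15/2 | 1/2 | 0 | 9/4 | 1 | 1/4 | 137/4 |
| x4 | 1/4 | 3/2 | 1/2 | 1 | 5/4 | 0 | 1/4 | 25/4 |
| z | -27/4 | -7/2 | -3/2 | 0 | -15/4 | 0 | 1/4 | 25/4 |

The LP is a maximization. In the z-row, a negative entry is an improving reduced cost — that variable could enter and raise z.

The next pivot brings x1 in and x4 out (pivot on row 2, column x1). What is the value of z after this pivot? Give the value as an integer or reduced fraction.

Minimum ratio for x1: (25/4)/(1/4) = 25.
z changes by −(z-row coeff of x1)·ratio = −(-27/4)·25 = 675/4.
New z = 25/4 + (675/4) = 175.

175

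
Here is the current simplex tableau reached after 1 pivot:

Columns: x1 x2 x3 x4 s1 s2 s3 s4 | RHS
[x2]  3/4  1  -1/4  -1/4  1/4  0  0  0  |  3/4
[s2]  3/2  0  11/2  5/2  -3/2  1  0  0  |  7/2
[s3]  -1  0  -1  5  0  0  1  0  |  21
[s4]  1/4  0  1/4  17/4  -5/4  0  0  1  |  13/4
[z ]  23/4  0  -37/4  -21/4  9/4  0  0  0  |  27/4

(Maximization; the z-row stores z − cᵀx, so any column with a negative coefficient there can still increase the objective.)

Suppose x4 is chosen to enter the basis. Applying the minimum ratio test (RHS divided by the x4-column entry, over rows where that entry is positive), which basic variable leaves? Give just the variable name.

Ratios: row 1 (x2): entry -1/4 ≤ 0, skip; row 2 (s2): (7/2)/(5/2) = 7/5; row 3 (s3): 21/5 = 21/5; row 4 (s4): (13/4)/(17/4) = 13/17.
Minimum ratio 13/17 is in the s4 row, so s4 leaves.

s4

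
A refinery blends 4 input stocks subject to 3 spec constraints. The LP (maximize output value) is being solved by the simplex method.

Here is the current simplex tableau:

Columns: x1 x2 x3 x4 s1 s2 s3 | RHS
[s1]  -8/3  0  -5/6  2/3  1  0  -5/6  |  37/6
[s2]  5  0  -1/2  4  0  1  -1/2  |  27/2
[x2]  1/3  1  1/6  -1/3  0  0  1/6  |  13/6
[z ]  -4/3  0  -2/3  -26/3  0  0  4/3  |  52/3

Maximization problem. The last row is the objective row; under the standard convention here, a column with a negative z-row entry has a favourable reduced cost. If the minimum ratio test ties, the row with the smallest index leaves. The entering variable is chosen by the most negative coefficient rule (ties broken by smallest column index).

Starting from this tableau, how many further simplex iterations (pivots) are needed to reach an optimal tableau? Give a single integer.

2

pivot: x4 in, s2 out → z = 559/12
pivot: x3 in, x2 out → z = 278/3
No improving column remains; optimal.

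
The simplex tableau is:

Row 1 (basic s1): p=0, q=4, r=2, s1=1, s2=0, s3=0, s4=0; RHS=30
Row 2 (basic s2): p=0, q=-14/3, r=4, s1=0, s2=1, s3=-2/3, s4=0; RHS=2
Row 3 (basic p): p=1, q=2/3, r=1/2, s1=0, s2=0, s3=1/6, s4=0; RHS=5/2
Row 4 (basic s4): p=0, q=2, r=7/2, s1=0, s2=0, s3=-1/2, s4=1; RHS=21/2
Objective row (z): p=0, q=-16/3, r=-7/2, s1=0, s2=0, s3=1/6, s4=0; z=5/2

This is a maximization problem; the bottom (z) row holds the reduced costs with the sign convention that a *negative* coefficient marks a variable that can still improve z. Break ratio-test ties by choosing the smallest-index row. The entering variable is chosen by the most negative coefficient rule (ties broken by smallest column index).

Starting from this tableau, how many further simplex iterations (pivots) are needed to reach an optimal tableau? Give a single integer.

1

pivot: q in, p out → z = 45/2
No improving column remains; optimal.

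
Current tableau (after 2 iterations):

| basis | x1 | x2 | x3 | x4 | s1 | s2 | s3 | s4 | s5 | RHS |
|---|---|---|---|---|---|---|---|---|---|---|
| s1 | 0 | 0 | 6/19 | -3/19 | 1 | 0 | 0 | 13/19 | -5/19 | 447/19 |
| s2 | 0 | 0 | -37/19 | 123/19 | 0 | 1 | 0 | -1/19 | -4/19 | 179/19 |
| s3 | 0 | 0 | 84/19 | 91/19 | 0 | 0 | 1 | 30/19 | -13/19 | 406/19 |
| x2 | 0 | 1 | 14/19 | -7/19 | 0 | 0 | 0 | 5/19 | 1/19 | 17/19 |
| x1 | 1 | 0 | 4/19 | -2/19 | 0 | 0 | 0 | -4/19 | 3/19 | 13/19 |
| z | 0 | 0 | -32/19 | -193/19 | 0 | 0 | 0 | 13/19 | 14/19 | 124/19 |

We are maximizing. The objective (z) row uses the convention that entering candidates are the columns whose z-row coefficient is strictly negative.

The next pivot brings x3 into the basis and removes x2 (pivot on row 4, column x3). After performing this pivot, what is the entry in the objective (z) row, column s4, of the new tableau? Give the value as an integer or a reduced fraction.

Pivot element is row 4, column x3: 14/19.
Normalize row 4: new (row 4, s4) = (5/19)/(14/19) = 5/14.
z-row ← z-row − (-32/19)·(new row 4): 13/19 − (-32/19)·(5/14) = 9/7.

9/7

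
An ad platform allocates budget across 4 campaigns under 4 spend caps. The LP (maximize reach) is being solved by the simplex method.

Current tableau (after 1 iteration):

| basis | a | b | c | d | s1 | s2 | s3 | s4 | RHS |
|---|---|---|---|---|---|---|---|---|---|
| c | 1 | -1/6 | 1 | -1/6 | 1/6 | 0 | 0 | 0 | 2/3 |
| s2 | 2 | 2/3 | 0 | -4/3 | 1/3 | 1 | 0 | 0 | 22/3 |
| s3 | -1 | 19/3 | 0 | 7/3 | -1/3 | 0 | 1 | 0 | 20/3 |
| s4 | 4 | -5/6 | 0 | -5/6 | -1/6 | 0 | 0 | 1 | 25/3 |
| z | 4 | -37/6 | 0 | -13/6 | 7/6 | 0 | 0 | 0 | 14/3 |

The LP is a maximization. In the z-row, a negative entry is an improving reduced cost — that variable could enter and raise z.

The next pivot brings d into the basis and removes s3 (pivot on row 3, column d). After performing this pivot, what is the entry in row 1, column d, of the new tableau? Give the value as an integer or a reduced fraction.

Pivot element is row 3, column d: 7/3.
Normalize row 3: new (row 3, d) = (7/3)/(7/3) = 1.
row 1 ← row 1 − (-1/6)·(new row 3): -1/6 − (-1/6)·1 = 0.

0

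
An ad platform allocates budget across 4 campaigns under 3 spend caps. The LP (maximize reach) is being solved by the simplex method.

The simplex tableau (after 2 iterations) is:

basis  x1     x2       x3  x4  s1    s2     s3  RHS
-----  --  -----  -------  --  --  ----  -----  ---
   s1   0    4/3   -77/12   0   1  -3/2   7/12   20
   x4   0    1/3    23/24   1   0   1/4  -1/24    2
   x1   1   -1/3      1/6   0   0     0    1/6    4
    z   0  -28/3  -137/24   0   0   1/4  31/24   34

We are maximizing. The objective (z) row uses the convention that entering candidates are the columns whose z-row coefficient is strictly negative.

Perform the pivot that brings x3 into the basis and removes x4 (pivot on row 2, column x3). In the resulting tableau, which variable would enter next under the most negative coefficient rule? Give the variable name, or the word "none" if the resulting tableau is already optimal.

Pivot element 23/24. New z-row = old z-row − (-137/24)·(row 2/(23/24)).
Updated z-row coefficients: x1: 0, x2: -169/23, x3: 0, x4: 137/23, s1: 0, s2: 40/23, s3: 24/23.
The most negative is -169/23 in column x2, so x2 would enter next.

x2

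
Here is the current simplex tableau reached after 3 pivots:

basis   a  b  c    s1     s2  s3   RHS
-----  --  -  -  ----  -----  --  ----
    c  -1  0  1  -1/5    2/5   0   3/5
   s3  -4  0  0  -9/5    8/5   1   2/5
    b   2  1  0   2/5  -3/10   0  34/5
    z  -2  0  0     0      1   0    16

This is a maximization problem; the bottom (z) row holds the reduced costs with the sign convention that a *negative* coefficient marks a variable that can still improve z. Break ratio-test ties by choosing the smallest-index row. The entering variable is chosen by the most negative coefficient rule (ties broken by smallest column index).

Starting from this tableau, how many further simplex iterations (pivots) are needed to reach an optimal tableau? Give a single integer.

1

pivot: a in, b out → z = 114/5
No improving column remains; optimal.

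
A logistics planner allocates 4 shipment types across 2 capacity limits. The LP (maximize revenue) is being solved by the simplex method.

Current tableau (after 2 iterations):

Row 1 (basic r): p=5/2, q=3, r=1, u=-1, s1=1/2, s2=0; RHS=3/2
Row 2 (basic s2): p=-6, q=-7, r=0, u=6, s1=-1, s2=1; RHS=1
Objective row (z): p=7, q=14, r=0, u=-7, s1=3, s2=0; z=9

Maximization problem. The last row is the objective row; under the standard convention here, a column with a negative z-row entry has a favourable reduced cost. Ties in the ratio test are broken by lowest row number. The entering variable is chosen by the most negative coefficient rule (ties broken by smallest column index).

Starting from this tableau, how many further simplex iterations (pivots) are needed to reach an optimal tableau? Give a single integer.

1

pivot: u in, s2 out → z = 61/6
No improving column remains; optimal.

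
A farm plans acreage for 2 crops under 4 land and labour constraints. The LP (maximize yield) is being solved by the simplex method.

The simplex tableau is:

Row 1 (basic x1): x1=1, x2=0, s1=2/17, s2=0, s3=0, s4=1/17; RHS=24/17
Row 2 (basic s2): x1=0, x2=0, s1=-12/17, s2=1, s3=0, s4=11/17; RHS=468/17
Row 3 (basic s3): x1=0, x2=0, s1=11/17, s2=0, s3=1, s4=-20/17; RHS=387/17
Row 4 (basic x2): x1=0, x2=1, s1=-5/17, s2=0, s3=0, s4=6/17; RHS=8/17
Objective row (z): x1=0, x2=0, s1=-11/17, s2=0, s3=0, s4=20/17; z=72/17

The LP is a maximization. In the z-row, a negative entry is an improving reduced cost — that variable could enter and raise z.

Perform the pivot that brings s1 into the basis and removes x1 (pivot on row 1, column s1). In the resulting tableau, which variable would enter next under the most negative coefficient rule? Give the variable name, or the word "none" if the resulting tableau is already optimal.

none

Pivot element 2/17. New z-row = old z-row − (-11/17)·(row 1/(2/17)).
Updated z-row coefficients: x1: 11/2, x2: 0, s1: 0, s2: 0, s3: 0, s4: 3/2.
No coefficient is strictly negative; the tableau after this pivot is optimal.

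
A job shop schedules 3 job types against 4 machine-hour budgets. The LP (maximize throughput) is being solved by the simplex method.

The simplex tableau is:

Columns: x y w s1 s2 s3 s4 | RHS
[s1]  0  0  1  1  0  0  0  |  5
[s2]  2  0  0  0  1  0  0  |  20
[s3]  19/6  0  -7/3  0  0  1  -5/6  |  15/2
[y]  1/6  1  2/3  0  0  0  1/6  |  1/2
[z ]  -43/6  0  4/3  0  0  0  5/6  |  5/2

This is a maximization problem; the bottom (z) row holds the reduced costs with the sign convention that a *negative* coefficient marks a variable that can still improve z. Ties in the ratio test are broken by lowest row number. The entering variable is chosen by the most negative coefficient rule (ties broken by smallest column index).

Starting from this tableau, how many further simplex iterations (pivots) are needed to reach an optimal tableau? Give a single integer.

2

pivot: x in, s3 out → z = 370/19
pivot: w in, y out → z = 20
No improving column remains; optimal.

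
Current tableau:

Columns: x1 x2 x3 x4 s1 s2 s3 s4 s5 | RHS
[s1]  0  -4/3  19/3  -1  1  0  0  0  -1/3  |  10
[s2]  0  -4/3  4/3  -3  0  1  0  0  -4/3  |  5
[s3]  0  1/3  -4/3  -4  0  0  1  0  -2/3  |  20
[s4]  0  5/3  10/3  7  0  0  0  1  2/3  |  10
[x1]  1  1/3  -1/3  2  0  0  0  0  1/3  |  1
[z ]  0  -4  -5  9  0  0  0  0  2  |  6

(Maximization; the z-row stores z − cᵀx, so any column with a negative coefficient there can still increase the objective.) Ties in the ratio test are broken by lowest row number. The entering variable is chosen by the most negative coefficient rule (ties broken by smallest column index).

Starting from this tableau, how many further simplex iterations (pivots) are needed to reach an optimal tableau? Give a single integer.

pivot: x3 in, s1 out → z = 264/19
pivot: x2 in, s4 out → z = 24
pivot: s1 in, x1 out → z = 27
No improving column remains; optimal.

3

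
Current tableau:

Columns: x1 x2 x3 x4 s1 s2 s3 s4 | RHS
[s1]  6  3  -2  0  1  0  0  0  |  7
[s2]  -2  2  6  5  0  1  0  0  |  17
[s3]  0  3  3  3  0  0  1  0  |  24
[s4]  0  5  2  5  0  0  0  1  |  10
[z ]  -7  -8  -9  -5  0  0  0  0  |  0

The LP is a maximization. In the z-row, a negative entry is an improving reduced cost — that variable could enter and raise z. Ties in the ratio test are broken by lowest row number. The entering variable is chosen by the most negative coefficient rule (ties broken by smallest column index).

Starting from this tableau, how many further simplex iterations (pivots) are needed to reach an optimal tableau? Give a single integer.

pivot: x3 in, s2 out → z = 51/2
pivot: x1 in, s1 out → z = 197/4
No improving column remains; optimal.

2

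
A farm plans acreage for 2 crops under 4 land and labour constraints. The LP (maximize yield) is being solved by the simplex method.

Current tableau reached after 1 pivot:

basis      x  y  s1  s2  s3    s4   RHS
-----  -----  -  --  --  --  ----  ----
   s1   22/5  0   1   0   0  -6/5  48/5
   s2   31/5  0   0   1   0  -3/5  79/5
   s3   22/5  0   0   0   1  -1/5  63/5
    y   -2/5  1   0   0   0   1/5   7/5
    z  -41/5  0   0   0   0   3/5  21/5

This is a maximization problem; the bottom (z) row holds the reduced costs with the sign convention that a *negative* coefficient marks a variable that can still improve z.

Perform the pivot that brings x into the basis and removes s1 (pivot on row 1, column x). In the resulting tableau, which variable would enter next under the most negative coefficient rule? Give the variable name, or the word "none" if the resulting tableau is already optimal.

Pivot element 22/5. New z-row = old z-row − (-41/5)·(row 1/(22/5)).
Updated z-row coefficients: x: 0, y: 0, s1: 41/22, s2: 0, s3: 0, s4: -18/11.
The most negative is -18/11 in column s4, so s4 would enter next.

s4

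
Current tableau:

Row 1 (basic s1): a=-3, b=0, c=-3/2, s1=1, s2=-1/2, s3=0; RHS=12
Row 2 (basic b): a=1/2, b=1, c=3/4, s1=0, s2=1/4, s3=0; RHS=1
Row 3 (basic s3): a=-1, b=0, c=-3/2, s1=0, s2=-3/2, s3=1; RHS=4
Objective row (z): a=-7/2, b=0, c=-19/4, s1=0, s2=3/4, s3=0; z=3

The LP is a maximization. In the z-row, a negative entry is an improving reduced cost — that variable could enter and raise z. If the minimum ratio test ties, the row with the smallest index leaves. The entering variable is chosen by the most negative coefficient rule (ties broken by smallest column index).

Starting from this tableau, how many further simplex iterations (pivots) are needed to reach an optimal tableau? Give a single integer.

2

pivot: c in, b out → z = 28/3
pivot: a in, c out → z = 10
No improving column remains; optimal.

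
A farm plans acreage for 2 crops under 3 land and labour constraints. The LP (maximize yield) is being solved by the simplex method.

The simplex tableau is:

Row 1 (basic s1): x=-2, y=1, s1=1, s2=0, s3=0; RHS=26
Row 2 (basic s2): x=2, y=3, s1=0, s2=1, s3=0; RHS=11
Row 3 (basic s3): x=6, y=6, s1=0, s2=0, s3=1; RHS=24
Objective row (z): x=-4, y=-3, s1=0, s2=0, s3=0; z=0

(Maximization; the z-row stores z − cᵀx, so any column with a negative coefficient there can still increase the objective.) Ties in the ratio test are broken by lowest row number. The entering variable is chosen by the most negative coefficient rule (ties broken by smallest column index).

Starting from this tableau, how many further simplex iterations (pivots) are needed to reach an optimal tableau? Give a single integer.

pivot: x in, s3 out → z = 16
No improving column remains; optimal.

1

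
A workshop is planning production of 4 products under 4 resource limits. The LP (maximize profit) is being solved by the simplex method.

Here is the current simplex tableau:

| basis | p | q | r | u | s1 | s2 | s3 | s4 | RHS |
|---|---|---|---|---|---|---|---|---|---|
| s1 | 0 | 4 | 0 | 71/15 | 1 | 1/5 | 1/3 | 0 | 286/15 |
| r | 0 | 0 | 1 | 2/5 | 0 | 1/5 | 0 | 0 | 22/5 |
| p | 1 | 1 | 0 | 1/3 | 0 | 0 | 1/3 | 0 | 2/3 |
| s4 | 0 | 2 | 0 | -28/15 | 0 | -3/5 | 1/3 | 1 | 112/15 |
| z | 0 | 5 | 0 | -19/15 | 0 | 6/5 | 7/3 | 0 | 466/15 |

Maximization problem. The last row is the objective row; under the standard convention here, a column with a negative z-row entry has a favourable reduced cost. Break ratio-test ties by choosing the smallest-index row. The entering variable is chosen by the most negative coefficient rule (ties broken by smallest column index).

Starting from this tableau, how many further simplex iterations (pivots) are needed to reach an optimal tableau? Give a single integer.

pivot: u in, p out → z = 168/5
No improving column remains; optimal.

1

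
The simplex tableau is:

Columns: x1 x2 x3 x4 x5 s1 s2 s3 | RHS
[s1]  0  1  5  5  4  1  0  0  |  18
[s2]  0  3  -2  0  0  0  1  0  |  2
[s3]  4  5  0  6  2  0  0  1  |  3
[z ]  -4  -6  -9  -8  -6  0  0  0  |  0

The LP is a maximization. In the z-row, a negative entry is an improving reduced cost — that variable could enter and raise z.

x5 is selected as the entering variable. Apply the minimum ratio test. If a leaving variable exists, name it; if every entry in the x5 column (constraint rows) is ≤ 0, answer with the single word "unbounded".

s3

Ratios: row 1 (s1): 18/4 = 9/2; row 2 (s2): entry 0 ≤ 0, skip; row 3 (s3): 3/2 = 3/2.
Minimum ratio is in the s3 row, so s3 leaves.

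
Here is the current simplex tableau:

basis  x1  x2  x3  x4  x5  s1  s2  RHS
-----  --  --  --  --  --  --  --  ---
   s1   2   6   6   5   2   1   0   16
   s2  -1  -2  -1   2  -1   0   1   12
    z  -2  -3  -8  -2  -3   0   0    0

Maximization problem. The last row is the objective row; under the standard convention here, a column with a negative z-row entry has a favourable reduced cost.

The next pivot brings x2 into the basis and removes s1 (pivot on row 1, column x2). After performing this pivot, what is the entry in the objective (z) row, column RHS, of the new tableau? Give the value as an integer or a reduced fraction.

8

Pivot element is row 1, column x2: 6.
Normalize row 1: new (row 1, RHS) = 16/6 = 8/3.
z-row ← z-row − (-3)·(new row 1): 0 − (-3)·(8/3) = 8.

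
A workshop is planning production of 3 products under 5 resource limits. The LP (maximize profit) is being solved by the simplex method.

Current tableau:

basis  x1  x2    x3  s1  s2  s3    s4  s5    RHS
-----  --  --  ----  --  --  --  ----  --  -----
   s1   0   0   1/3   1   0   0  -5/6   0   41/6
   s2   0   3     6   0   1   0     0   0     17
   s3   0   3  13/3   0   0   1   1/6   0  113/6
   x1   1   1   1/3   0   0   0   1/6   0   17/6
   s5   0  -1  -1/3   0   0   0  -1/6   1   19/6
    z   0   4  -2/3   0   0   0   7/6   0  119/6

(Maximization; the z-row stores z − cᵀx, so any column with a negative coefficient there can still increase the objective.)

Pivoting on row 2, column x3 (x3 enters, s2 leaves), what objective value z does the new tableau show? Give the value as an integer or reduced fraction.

Minimum ratio for x3: 17/6 = 17/6.
z changes by −(z-row coeff of x3)·ratio = −(-2/3)·(17/6) = 17/9.
New z = 119/6 + (17/9) = 391/18.

391/18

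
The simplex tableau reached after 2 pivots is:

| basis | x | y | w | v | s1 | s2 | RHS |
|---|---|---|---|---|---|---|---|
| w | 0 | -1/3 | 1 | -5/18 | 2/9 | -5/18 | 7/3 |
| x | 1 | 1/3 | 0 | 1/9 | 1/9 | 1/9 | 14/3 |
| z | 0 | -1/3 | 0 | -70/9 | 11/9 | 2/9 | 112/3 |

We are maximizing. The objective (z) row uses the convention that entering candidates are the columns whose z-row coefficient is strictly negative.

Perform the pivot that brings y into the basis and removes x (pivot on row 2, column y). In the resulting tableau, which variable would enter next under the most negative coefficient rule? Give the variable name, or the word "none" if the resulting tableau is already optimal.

v

Pivot element 1/3. New z-row = old z-row − (-1/3)·(row 2/(1/3)).
Updated z-row coefficients: x: 1, y: 0, w: 0, v: -23/3, s1: 4/3, s2: 1/3.
The most negative is -23/3 in column v, so v would enter next.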